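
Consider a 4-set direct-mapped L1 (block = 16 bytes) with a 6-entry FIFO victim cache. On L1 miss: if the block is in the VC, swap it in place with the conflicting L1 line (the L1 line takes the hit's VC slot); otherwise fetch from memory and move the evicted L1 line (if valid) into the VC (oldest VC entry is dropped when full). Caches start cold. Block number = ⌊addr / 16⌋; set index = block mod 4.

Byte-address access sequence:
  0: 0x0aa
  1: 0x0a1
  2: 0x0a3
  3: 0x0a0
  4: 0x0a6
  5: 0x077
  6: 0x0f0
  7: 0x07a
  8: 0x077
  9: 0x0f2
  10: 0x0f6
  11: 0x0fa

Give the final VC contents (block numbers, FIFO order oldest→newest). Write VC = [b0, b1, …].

VC = [7]

0: 0xaa (blk 10, set 2) → MISS  vc=[]
1: 0xa1 (blk 10, set 2) → L1-HIT  vc=[]
2: 0xa3 (blk 10, set 2) → L1-HIT  vc=[]
3: 0xa0 (blk 10, set 2) → L1-HIT  vc=[]
4: 0xa6 (blk 10, set 2) → L1-HIT  vc=[]
5: 0x77 (blk 7, set 3) → MISS  vc=[]
6: 0xf0 (blk 15, set 3) → MISS  vc=[7]
7: 0x7a (blk 7, set 3) → VC-HIT  vc=[15]
8: 0x77 (blk 7, set 3) → L1-HIT  vc=[15]
9: 0xf2 (blk 15, set 3) → VC-HIT  vc=[7]
10: 0xf6 (blk 15, set 3) → L1-HIT  vc=[7]
11: 0xfa (blk 15, set 3) → L1-HIT  vc=[7]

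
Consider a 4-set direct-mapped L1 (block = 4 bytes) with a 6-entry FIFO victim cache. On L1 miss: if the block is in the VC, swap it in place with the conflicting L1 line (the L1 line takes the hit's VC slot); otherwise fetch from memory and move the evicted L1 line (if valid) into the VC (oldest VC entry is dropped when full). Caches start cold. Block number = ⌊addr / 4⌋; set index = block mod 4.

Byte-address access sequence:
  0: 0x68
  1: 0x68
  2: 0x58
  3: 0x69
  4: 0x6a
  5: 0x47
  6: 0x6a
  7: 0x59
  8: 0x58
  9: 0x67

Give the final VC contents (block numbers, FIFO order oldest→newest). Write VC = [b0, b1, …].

#0 0x68→b26/s2 MISS; vc=[]
#1 0x68→b26/s2 L1-HIT; vc=[]
#2 0x58→b22/s2 MISS; vc=[26]
#3 0x69→b26/s2 VC-HIT; vc=[22]
#4 0x6a→b26/s2 L1-HIT; vc=[22]
#5 0x47→b17/s1 MISS; vc=[22]
#6 0x6a→b26/s2 L1-HIT; vc=[22]
#7 0x59→b22/s2 VC-HIT; vc=[26]
#8 0x58→b22/s2 L1-HIT; vc=[26]
#9 0x67→b25/s1 MISS; vc=[26,17]

VC = [26, 17]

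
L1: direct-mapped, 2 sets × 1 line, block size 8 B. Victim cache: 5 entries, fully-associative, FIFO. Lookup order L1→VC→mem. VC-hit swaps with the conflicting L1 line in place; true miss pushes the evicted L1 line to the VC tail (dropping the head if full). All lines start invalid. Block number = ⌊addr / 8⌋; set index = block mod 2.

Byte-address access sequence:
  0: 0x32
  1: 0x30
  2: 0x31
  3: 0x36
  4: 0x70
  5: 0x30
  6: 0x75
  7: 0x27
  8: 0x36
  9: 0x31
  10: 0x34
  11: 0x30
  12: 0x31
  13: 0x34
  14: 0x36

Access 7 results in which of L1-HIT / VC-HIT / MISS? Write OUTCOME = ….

OUTCOME = MISS

0: 0x32 (blk 6, set 0) → MISS  vc=[]
1: 0x30 (blk 6, set 0) → L1-HIT  vc=[]
2: 0x31 (blk 6, set 0) → L1-HIT  vc=[]
3: 0x36 (blk 6, set 0) → L1-HIT  vc=[]
4: 0x70 (blk 14, set 0) → MISS  vc=[6]
5: 0x30 (blk 6, set 0) → VC-HIT  vc=[14]
6: 0x75 (blk 14, set 0) → VC-HIT  vc=[6]
7: 0x27 (blk 4, set 0) → MISS  vc=[6, 14]
8: 0x36 (blk 6, set 0) → VC-HIT  vc=[4, 14]
9: 0x31 (blk 6, set 0) → L1-HIT  vc=[4, 14]
10: 0x34 (blk 6, set 0) → L1-HIT  vc=[4, 14]
11: 0x30 (blk 6, set 0) → L1-HIT  vc=[4, 14]
12: 0x31 (blk 6, set 0) → L1-HIT  vc=[4, 14]
13: 0x34 (blk 6, set 0) → L1-HIT  vc=[4, 14]
14: 0x36 (blk 6, set 0) → L1-HIT  vc=[4, 14]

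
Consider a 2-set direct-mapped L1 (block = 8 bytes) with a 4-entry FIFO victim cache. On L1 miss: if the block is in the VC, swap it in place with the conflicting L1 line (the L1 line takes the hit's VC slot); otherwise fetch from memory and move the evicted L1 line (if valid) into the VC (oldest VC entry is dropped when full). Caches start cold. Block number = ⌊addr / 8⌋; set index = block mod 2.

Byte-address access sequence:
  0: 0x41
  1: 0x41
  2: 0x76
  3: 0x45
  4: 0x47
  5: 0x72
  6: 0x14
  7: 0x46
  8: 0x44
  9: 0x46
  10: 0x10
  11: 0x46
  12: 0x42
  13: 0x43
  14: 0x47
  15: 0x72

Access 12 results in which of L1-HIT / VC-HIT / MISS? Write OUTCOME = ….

OUTCOME = L1-HIT

#0 0x41→b8/s0 MISS; vc=[]
#1 0x41→b8/s0 L1-HIT; vc=[]
#2 0x76→b14/s0 MISS; vc=[8]
#3 0x45→b8/s0 VC-HIT; vc=[14]
#4 0x47→b8/s0 L1-HIT; vc=[14]
#5 0x72→b14/s0 VC-HIT; vc=[8]
#6 0x14→b2/s0 MISS; vc=[8,14]
#7 0x46→b8/s0 VC-HIT; vc=[2,14]
#8 0x44→b8/s0 L1-HIT; vc=[2,14]
#9 0x46→b8/s0 L1-HIT; vc=[2,14]
#10 0x10→b2/s0 VC-HIT; vc=[8,14]
#11 0x46→b8/s0 VC-HIT; vc=[2,14]
#12 0x42→b8/s0 L1-HIT; vc=[2,14]
#13 0x43→b8/s0 L1-HIT; vc=[2,14]
#14 0x47→b8/s0 L1-HIT; vc=[2,14]
#15 0x72→b14/s0 VC-HIT; vc=[2,8]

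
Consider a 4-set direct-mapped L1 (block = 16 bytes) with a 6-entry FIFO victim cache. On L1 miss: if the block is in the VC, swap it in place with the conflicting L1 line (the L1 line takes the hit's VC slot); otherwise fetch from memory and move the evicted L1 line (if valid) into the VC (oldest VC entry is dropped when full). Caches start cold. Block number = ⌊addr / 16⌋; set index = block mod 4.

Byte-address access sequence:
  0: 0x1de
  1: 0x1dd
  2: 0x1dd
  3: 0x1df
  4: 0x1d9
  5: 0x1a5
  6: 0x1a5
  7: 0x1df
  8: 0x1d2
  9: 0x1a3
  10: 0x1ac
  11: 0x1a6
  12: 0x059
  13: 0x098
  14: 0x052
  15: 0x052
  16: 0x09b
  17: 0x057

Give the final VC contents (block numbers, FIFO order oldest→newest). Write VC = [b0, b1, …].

#0 0x1de→b29/s1 MISS; vc=[]
#1 0x1dd→b29/s1 L1-HIT; vc=[]
#2 0x1dd→b29/s1 L1-HIT; vc=[]
#3 0x1df→b29/s1 L1-HIT; vc=[]
#4 0x1d9→b29/s1 L1-HIT; vc=[]
#5 0x1a5→b26/s2 MISS; vc=[]
#6 0x1a5→b26/s2 L1-HIT; vc=[]
#7 0x1df→b29/s1 L1-HIT; vc=[]
#8 0x1d2→b29/s1 L1-HIT; vc=[]
#9 0x1a3→b26/s2 L1-HIT; vc=[]
#10 0x1ac→b26/s2 L1-HIT; vc=[]
#11 0x1a6→b26/s2 L1-HIT; vc=[]
#12 0x59→b5/s1 MISS; vc=[29]
#13 0x98→b9/s1 MISS; vc=[29,5]
#14 0x52→b5/s1 VC-HIT; vc=[29,9]
#15 0x52→b5/s1 L1-HIT; vc=[29,9]
#16 0x9b→b9/s1 VC-HIT; vc=[29,5]
#17 0x57→b5/s1 VC-HIT; vc=[29,9]

VC = [29, 9]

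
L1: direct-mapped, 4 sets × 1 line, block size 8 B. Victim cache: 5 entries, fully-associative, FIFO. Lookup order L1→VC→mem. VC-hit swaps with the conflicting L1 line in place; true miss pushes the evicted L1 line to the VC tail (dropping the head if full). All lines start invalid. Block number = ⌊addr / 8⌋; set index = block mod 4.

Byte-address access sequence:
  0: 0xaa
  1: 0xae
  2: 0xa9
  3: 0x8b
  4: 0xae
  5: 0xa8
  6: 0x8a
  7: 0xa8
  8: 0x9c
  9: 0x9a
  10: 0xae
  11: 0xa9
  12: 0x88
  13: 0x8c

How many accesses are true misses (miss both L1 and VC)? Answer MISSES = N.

MISSES = 3

  [0] addr=0xaa blk=21 s=1: MISS | VC []
  [1] addr=0xae blk=21 s=1: L1-HIT | VC []
  [2] addr=0xa9 blk=21 s=1: L1-HIT | VC []
  [3] addr=0x8b blk=17 s=1: MISS | VC [21]
  [4] addr=0xae blk=21 s=1: VC-HIT | VC [17]
  [5] addr=0xa8 blk=21 s=1: L1-HIT | VC [17]
  [6] addr=0x8a blk=17 s=1: VC-HIT | VC [21]
  [7] addr=0xa8 blk=21 s=1: VC-HIT | VC [17]
  [8] addr=0x9c blk=19 s=3: MISS | VC [17]
  [9] addr=0x9a blk=19 s=3: L1-HIT | VC [17]
  [10] addr=0xae blk=21 s=1: L1-HIT | VC [17]
  [11] addr=0xa9 blk=21 s=1: L1-HIT | VC [17]
  [12] addr=0x88 blk=17 s=1: VC-HIT | VC [21]
  [13] addr=0x8c blk=17 s=1: L1-HIT | VC [21]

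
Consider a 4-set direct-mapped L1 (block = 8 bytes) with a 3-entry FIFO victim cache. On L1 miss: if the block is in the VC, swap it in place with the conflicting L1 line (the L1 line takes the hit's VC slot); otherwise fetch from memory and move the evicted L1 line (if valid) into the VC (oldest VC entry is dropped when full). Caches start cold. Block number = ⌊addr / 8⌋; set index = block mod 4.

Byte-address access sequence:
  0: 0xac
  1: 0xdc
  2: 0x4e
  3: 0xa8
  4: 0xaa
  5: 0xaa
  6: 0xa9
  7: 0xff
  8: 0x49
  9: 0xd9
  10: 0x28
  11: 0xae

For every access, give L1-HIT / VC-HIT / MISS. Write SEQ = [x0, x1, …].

#0 0xac→b21/s1 MISS; vc=[]
#1 0xdc→b27/s3 MISS; vc=[]
#2 0x4e→b9/s1 MISS; vc=[21]
#3 0xa8→b21/s1 VC-HIT; vc=[9]
#4 0xaa→b21/s1 L1-HIT; vc=[9]
#5 0xaa→b21/s1 L1-HIT; vc=[9]
#6 0xa9→b21/s1 L1-HIT; vc=[9]
#7 0xff→b31/s3 MISS; vc=[9,27]
#8 0x49→b9/s1 VC-HIT; vc=[21,27]
#9 0xd9→b27/s3 VC-HIT; vc=[21,31]
#10 0x28→b5/s1 MISS; vc=[21,31,9]
#11 0xae→b21/s1 VC-HIT; vc=[5,31,9]

SEQ = [MISS, MISS, MISS, VC-HIT, L1-HIT, L1-HIT, L1-HIT, MISS, VC-HIT, VC-HIT, MISS, VC-HIT]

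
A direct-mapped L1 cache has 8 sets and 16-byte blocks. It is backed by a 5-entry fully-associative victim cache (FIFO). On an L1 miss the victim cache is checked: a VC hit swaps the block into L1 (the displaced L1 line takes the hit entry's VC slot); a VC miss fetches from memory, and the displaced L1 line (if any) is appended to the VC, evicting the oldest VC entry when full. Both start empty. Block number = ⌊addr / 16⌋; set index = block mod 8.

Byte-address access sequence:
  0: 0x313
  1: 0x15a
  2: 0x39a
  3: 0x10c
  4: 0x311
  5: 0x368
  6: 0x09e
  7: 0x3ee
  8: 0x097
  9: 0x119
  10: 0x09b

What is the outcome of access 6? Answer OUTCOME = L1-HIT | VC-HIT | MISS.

#0 0x313→b49/s1 MISS; vc=[]
#1 0x15a→b21/s5 MISS; vc=[]
#2 0x39a→b57/s1 MISS; vc=[49]
#3 0x10c→b16/s0 MISS; vc=[49]
#4 0x311→b49/s1 VC-HIT; vc=[57]
#5 0x368→b54/s6 MISS; vc=[57]
#6 0x9e→b9/s1 MISS; vc=[57,49]
#7 0x3ee→b62/s6 MISS; vc=[57,49,54]
#8 0x97→b9/s1 L1-HIT; vc=[57,49,54]
#9 0x119→b17/s1 MISS; vc=[57,49,54,9]
#10 0x9b→b9/s1 VC-HIT; vc=[57,49,54,17]

OUTCOME = MISS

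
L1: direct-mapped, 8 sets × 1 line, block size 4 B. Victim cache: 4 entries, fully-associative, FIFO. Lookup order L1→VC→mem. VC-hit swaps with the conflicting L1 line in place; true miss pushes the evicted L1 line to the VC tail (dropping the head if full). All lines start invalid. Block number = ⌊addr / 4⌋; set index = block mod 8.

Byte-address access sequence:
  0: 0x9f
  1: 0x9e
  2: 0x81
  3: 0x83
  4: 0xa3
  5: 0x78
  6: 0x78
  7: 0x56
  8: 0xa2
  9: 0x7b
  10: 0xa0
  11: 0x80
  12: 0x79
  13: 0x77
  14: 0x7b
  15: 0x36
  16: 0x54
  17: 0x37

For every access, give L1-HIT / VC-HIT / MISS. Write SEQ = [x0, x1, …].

SEQ = [MISS, L1-HIT, MISS, L1-HIT, MISS, MISS, L1-HIT, MISS, L1-HIT, L1-HIT, L1-HIT, VC-HIT, L1-HIT, MISS, L1-HIT, MISS, VC-HIT, VC-HIT]

0: 0x9f (blk 39, set 7) → MISS  vc=[]
1: 0x9e (blk 39, set 7) → L1-HIT  vc=[]
2: 0x81 (blk 32, set 0) → MISS  vc=[]
3: 0x83 (blk 32, set 0) → L1-HIT  vc=[]
4: 0xa3 (blk 40, set 0) → MISS  vc=[32]
5: 0x78 (blk 30, set 6) → MISS  vc=[32]
6: 0x78 (blk 30, set 6) → L1-HIT  vc=[32]
7: 0x56 (blk 21, set 5) → MISS  vc=[32]
8: 0xa2 (blk 40, set 0) → L1-HIT  vc=[32]
9: 0x7b (blk 30, set 6) → L1-HIT  vc=[32]
10: 0xa0 (blk 40, set 0) → L1-HIT  vc=[32]
11: 0x80 (blk 32, set 0) → VC-HIT  vc=[40]
12: 0x79 (blk 30, set 6) → L1-HIT  vc=[40]
13: 0x77 (blk 29, set 5) → MISS  vc=[40, 21]
14: 0x7b (blk 30, set 6) → L1-HIT  vc=[40, 21]
15: 0x36 (blk 13, set 5) → MISS  vc=[40, 21, 29]
16: 0x54 (blk 21, set 5) → VC-HIT  vc=[40, 13, 29]
17: 0x37 (blk 13, set 5) → VC-HIT  vc=[40, 21, 29]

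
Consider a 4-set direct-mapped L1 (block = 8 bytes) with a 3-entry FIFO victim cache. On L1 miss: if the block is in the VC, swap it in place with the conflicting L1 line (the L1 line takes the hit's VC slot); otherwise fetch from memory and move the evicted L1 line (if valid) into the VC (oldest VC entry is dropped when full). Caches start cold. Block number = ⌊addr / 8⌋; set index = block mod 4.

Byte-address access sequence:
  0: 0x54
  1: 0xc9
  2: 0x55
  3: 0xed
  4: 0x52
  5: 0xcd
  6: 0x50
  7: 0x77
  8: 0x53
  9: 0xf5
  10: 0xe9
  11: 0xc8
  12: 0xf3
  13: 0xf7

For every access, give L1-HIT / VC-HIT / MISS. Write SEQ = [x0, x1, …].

#0 0x54→b10/s2 MISS; vc=[]
#1 0xc9→b25/s1 MISS; vc=[]
#2 0x55→b10/s2 L1-HIT; vc=[]
#3 0xed→b29/s1 MISS; vc=[25]
#4 0x52→b10/s2 L1-HIT; vc=[25]
#5 0xcd→b25/s1 VC-HIT; vc=[29]
#6 0x50→b10/s2 L1-HIT; vc=[29]
#7 0x77→b14/s2 MISS; vc=[29,10]
#8 0x53→b10/s2 VC-HIT; vc=[29,14]
#9 0xf5→b30/s2 MISS; vc=[29,14,10]
#10 0xe9→b29/s1 VC-HIT; vc=[25,14,10]
#11 0xc8→b25/s1 VC-HIT; vc=[29,14,10]
#12 0xf3→b30/s2 L1-HIT; vc=[29,14,10]
#13 0xf7→b30/s2 L1-HIT; vc=[29,14,10]

SEQ = [MISS, MISS, L1-HIT, MISS, L1-HIT, VC-HIT, L1-HIT, MISS, VC-HIT, MISS, VC-HIT, VC-HIT, L1-HIT, L1-HIT]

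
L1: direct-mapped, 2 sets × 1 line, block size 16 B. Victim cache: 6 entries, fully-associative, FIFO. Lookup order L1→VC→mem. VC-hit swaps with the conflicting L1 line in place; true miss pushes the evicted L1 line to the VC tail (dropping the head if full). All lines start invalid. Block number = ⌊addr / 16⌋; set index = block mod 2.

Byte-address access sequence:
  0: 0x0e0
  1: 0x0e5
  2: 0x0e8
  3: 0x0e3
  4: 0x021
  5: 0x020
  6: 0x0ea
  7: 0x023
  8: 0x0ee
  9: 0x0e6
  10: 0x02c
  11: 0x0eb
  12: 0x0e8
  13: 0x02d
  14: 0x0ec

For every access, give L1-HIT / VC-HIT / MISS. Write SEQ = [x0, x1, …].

SEQ = [MISS, L1-HIT, L1-HIT, L1-HIT, MISS, L1-HIT, VC-HIT, VC-HIT, VC-HIT, L1-HIT, VC-HIT, VC-HIT, L1-HIT, VC-HIT, VC-HIT]

#0 0xe0→b14/s0 MISS; vc=[]
#1 0xe5→b14/s0 L1-HIT; vc=[]
#2 0xe8→b14/s0 L1-HIT; vc=[]
#3 0xe3→b14/s0 L1-HIT; vc=[]
#4 0x21→b2/s0 MISS; vc=[14]
#5 0x20→b2/s0 L1-HIT; vc=[14]
#6 0xea→b14/s0 VC-HIT; vc=[2]
#7 0x23→b2/s0 VC-HIT; vc=[14]
#8 0xee→b14/s0 VC-HIT; vc=[2]
#9 0xe6→b14/s0 L1-HIT; vc=[2]
#10 0x2c→b2/s0 VC-HIT; vc=[14]
#11 0xeb→b14/s0 VC-HIT; vc=[2]
#12 0xe8→b14/s0 L1-HIT; vc=[2]
#13 0x2d→b2/s0 VC-HIT; vc=[14]
#14 0xec→b14/s0 VC-HIT; vc=[2]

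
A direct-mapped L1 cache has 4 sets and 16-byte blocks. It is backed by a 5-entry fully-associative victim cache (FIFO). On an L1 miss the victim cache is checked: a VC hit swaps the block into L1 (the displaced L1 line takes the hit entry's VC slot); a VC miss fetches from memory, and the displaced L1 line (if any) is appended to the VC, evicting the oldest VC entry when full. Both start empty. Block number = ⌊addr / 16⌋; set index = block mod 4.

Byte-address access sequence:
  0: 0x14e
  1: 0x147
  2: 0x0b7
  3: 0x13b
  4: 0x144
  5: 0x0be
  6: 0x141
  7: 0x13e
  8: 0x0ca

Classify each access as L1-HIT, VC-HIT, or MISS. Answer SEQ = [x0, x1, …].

  [0] addr=0x14e blk=20 s=0: MISS | VC []
  [1] addr=0x147 blk=20 s=0: L1-HIT | VC []
  [2] addr=0xb7 blk=11 s=3: MISS | VC []
  [3] addr=0x13b blk=19 s=3: MISS | VC [11]
  [4] addr=0x144 blk=20 s=0: L1-HIT | VC [11]
  [5] addr=0xbe blk=11 s=3: VC-HIT | VC [19]
  [6] addr=0x141 blk=20 s=0: L1-HIT | VC [19]
  [7] addr=0x13e blk=19 s=3: VC-HIT | VC [11]
  [8] addr=0xca blk=12 s=0: MISS | VC [11, 20]

SEQ = [MISS, L1-HIT, MISS, MISS, L1-HIT, VC-HIT, L1-HIT, VC-HIT, MISS]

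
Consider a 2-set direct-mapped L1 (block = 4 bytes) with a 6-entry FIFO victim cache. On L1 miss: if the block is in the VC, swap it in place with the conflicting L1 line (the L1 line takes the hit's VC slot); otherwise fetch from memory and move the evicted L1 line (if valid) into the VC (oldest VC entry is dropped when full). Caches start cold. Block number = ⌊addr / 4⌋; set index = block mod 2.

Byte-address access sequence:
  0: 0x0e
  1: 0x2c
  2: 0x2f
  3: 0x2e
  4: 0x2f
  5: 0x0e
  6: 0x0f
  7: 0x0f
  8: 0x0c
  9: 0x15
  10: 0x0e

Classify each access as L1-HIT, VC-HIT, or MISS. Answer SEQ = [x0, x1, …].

#0 0xe→b3/s1 MISS; vc=[]
#1 0x2c→b11/s1 MISS; vc=[3]
#2 0x2f→b11/s1 L1-HIT; vc=[3]
#3 0x2e→b11/s1 L1-HIT; vc=[3]
#4 0x2f→b11/s1 L1-HIT; vc=[3]
#5 0xe→b3/s1 VC-HIT; vc=[11]
#6 0xf→b3/s1 L1-HIT; vc=[11]
#7 0xf→b3/s1 L1-HIT; vc=[11]
#8 0xc→b3/s1 L1-HIT; vc=[11]
#9 0x15→b5/s1 MISS; vc=[11,3]
#10 0xe→b3/s1 VC-HIT; vc=[11,5]

SEQ = [MISS, MISS, L1-HIT, L1-HIT, L1-HIT, VC-HIT, L1-HIT, L1-HIT, L1-HIT, MISS, VC-HIT]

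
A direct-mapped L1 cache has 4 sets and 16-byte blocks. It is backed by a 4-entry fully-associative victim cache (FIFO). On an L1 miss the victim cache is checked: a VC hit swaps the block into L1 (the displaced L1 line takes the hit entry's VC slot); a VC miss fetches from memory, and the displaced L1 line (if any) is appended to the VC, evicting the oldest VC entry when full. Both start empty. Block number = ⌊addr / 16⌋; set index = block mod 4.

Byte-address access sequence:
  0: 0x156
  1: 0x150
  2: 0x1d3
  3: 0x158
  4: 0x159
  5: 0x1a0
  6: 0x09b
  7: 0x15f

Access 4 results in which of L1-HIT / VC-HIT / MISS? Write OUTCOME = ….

0: 0x156 (blk 21, set 1) → MISS  vc=[]
1: 0x150 (blk 21, set 1) → L1-HIT  vc=[]
2: 0x1d3 (blk 29, set 1) → MISS  vc=[21]
3: 0x158 (blk 21, set 1) → VC-HIT  vc=[29]
4: 0x159 (blk 21, set 1) → L1-HIT  vc=[29]
5: 0x1a0 (blk 26, set 2) → MISS  vc=[29]
6: 0x9b (blk 9, set 1) → MISS  vc=[29, 21]
7: 0x15f (blk 21, set 1) → VC-HIT  vc=[29, 9]

OUTCOME = L1-HIT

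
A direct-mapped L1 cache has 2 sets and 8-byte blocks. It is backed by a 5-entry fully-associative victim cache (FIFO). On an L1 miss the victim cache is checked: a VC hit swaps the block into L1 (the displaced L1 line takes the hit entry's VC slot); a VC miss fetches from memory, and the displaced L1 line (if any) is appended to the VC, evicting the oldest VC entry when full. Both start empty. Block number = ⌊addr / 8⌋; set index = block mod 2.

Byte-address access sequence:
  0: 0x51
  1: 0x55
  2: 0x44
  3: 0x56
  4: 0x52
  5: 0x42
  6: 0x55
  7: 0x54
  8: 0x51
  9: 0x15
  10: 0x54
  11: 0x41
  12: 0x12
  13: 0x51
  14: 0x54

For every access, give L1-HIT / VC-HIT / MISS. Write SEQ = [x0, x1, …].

SEQ = [MISS, L1-HIT, MISS, VC-HIT, L1-HIT, VC-HIT, VC-HIT, L1-HIT, L1-HIT, MISS, VC-HIT, VC-HIT, VC-HIT, VC-HIT, L1-HIT]

#0 0x51→b10/s0 MISS; vc=[]
#1 0x55→b10/s0 L1-HIT; vc=[]
#2 0x44→b8/s0 MISS; vc=[10]
#3 0x56→b10/s0 VC-HIT; vc=[8]
#4 0x52→b10/s0 L1-HIT; vc=[8]
#5 0x42→b8/s0 VC-HIT; vc=[10]
#6 0x55→b10/s0 VC-HIT; vc=[8]
#7 0x54→b10/s0 L1-HIT; vc=[8]
#8 0x51→b10/s0 L1-HIT; vc=[8]
#9 0x15→b2/s0 MISS; vc=[8,10]
#10 0x54→b10/s0 VC-HIT; vc=[8,2]
#11 0x41→b8/s0 VC-HIT; vc=[10,2]
#12 0x12→b2/s0 VC-HIT; vc=[10,8]
#13 0x51→b10/s0 VC-HIT; vc=[2,8]
#14 0x54→b10/s0 L1-HIT; vc=[2,8]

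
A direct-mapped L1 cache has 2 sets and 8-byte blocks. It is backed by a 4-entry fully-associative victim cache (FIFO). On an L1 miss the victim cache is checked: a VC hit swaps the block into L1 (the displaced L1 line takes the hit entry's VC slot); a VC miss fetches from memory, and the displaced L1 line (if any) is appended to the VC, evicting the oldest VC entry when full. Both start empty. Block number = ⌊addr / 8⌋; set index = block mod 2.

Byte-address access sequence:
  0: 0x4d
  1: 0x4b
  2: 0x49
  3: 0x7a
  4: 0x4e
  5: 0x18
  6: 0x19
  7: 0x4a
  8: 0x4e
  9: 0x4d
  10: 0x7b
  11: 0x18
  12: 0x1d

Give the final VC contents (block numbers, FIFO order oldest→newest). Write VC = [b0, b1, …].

0: 0x4d (blk 9, set 1) → MISS  vc=[]
1: 0x4b (blk 9, set 1) → L1-HIT  vc=[]
2: 0x49 (blk 9, set 1) → L1-HIT  vc=[]
3: 0x7a (blk 15, set 1) → MISS  vc=[9]
4: 0x4e (blk 9, set 1) → VC-HIT  vc=[15]
5: 0x18 (blk 3, set 1) → MISS  vc=[15, 9]
6: 0x19 (blk 3, set 1) → L1-HIT  vc=[15, 9]
7: 0x4a (blk 9, set 1) → VC-HIT  vc=[15, 3]
8: 0x4e (blk 9, set 1) → L1-HIT  vc=[15, 3]
9: 0x4d (blk 9, set 1) → L1-HIT  vc=[15, 3]
10: 0x7b (blk 15, set 1) → VC-HIT  vc=[9, 3]
11: 0x18 (blk 3, set 1) → VC-HIT  vc=[9, 15]
12: 0x1d (blk 3, set 1) → L1-HIT  vc=[9, 15]

VC = [9, 15]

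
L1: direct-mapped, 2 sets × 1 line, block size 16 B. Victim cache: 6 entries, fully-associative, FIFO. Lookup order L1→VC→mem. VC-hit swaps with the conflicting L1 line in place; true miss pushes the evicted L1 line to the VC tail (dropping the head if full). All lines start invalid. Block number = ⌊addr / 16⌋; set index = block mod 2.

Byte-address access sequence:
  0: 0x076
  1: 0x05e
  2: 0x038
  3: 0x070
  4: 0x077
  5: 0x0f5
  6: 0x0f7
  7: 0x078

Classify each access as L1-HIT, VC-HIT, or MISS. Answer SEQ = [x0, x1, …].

0: 0x76 (blk 7, set 1) → MISS  vc=[]
1: 0x5e (blk 5, set 1) → MISS  vc=[7]
2: 0x38 (blk 3, set 1) → MISS  vc=[7, 5]
3: 0x70 (blk 7, set 1) → VC-HIT  vc=[3, 5]
4: 0x77 (blk 7, set 1) → L1-HIT  vc=[3, 5]
5: 0xf5 (blk 15, set 1) → MISS  vc=[3, 5, 7]
6: 0xf7 (blk 15, set 1) → L1-HIT  vc=[3, 5, 7]
7: 0x78 (blk 7, set 1) → VC-HIT  vc=[3, 5, 15]

SEQ = [MISS, MISS, MISS, VC-HIT, L1-HIT, MISS, L1-HIT, VC-HIT]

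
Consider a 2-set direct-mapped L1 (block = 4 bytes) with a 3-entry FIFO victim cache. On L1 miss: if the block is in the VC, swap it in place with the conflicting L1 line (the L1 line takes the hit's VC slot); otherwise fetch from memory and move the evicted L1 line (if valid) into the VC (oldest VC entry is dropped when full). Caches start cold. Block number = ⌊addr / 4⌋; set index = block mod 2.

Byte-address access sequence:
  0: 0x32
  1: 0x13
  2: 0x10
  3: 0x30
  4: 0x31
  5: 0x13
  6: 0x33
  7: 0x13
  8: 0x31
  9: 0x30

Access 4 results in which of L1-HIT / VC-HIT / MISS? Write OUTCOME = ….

0: 0x32 (blk 12, set 0) → MISS  vc=[]
1: 0x13 (blk 4, set 0) → MISS  vc=[12]
2: 0x10 (blk 4, set 0) → L1-HIT  vc=[12]
3: 0x30 (blk 12, set 0) → VC-HIT  vc=[4]
4: 0x31 (blk 12, set 0) → L1-HIT  vc=[4]
5: 0x13 (blk 4, set 0) → VC-HIT  vc=[12]
6: 0x33 (blk 12, set 0) → VC-HIT  vc=[4]
7: 0x13 (blk 4, set 0) → VC-HIT  vc=[12]
8: 0x31 (blk 12, set 0) → VC-HIT  vc=[4]
9: 0x30 (blk 12, set 0) → L1-HIT  vc=[4]

OUTCOME = L1-HIT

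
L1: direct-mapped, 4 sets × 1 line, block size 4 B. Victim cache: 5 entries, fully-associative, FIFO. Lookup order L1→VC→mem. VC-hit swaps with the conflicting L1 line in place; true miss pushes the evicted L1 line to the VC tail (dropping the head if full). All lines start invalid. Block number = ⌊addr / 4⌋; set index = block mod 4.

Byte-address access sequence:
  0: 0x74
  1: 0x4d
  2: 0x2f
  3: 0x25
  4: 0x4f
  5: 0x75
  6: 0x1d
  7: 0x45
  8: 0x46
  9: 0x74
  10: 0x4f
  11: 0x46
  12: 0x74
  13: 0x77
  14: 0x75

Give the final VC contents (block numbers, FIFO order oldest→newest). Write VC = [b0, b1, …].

VC = [11, 9, 7, 17]

0: 0x74 (blk 29, set 1) → MISS  vc=[]
1: 0x4d (blk 19, set 3) → MISS  vc=[]
2: 0x2f (blk 11, set 3) → MISS  vc=[19]
3: 0x25 (blk 9, set 1) → MISS  vc=[19, 29]
4: 0x4f (blk 19, set 3) → VC-HIT  vc=[11, 29]
5: 0x75 (blk 29, set 1) → VC-HIT  vc=[11, 9]
6: 0x1d (blk 7, set 3) → MISS  vc=[11, 9, 19]
7: 0x45 (blk 17, set 1) → MISS  vc=[11, 9, 19, 29]
8: 0x46 (blk 17, set 1) → L1-HIT  vc=[11, 9, 19, 29]
9: 0x74 (blk 29, set 1) → VC-HIT  vc=[11, 9, 19, 17]
10: 0x4f (blk 19, set 3) → VC-HIT  vc=[11, 9, 7, 17]
11: 0x46 (blk 17, set 1) → VC-HIT  vc=[11, 9, 7, 29]
12: 0x74 (blk 29, set 1) → VC-HIT  vc=[11, 9, 7, 17]
13: 0x77 (blk 29, set 1) → L1-HIT  vc=[11, 9, 7, 17]
14: 0x75 (blk 29, set 1) → L1-HIT  vc=[11, 9, 7, 17]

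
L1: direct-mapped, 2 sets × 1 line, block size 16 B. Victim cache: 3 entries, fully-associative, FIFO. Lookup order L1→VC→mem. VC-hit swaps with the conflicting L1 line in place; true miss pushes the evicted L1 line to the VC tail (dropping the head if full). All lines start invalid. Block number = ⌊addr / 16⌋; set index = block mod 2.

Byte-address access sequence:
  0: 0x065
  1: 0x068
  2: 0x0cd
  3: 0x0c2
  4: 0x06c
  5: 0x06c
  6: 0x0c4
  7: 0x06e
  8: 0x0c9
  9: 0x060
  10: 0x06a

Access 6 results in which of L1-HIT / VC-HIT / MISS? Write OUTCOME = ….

  [0] addr=0x65 blk=6 s=0: MISS | VC []
  [1] addr=0x68 blk=6 s=0: L1-HIT | VC []
  [2] addr=0xcd blk=12 s=0: MISS | VC [6]
  [3] addr=0xc2 blk=12 s=0: L1-HIT | VC [6]
  [4] addr=0x6c blk=6 s=0: VC-HIT | VC [12]
  [5] addr=0x6c blk=6 s=0: L1-HIT | VC [12]
  [6] addr=0xc4 blk=12 s=0: VC-HIT | VC [6]
  [7] addr=0x6e blk=6 s=0: VC-HIT | VC [12]
  [8] addr=0xc9 blk=12 s=0: VC-HIT | VC [6]
  [9] addr=0x60 blk=6 s=0: VC-HIT | VC [12]
  [10] addr=0x6a blk=6 s=0: L1-HIT | VC [12]

OUTCOME = VC-HIT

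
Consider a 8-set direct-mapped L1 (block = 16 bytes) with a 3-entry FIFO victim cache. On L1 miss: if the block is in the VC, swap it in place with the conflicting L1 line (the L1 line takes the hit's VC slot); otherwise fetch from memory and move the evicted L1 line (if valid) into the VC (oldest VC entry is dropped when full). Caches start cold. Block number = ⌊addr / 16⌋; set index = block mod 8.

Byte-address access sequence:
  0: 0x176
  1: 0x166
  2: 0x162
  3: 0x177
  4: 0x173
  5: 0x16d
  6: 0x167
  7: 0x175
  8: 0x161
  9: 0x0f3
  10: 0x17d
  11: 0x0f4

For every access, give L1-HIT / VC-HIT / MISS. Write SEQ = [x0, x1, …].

#0 0x176→b23/s7 MISS; vc=[]
#1 0x166→b22/s6 MISS; vc=[]
#2 0x162→b22/s6 L1-HIT; vc=[]
#3 0x177→b23/s7 L1-HIT; vc=[]
#4 0x173→b23/s7 L1-HIT; vc=[]
#5 0x16d→b22/s6 L1-HIT; vc=[]
#6 0x167→b22/s6 L1-HIT; vc=[]
#7 0x175→b23/s7 L1-HIT; vc=[]
#8 0x161→b22/s6 L1-HIT; vc=[]
#9 0xf3→b15/s7 MISS; vc=[23]
#10 0x17d→b23/s7 VC-HIT; vc=[15]
#11 0xf4→b15/s7 VC-HIT; vc=[23]

SEQ = [MISS, MISS, L1-HIT, L1-HIT, L1-HIT, L1-HIT, L1-HIT, L1-HIT, L1-HIT, MISS, VC-HIT, VC-HIT]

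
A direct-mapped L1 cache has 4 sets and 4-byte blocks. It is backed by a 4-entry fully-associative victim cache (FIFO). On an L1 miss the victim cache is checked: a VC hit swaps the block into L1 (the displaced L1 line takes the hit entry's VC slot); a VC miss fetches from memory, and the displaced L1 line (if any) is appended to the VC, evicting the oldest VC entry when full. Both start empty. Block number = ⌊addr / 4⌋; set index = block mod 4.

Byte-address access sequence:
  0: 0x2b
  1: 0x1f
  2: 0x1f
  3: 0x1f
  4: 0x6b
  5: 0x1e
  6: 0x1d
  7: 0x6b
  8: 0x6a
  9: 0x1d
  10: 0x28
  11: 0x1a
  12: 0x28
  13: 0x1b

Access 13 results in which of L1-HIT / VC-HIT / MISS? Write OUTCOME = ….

#0 0x2b→b10/s2 MISS; vc=[]
#1 0x1f→b7/s3 MISS; vc=[]
#2 0x1f→b7/s3 L1-HIT; vc=[]
#3 0x1f→b7/s3 L1-HIT; vc=[]
#4 0x6b→b26/s2 MISS; vc=[10]
#5 0x1e→b7/s3 L1-HIT; vc=[10]
#6 0x1d→b7/s3 L1-HIT; vc=[10]
#7 0x6b→b26/s2 L1-HIT; vc=[10]
#8 0x6a→b26/s2 L1-HIT; vc=[10]
#9 0x1d→b7/s3 L1-HIT; vc=[10]
#10 0x28→b10/s2 VC-HIT; vc=[26]
#11 0x1a→b6/s2 MISS; vc=[26,10]
#12 0x28→b10/s2 VC-HIT; vc=[26,6]
#13 0x1b→b6/s2 VC-HIT; vc=[26,10]

OUTCOME = VC-HIT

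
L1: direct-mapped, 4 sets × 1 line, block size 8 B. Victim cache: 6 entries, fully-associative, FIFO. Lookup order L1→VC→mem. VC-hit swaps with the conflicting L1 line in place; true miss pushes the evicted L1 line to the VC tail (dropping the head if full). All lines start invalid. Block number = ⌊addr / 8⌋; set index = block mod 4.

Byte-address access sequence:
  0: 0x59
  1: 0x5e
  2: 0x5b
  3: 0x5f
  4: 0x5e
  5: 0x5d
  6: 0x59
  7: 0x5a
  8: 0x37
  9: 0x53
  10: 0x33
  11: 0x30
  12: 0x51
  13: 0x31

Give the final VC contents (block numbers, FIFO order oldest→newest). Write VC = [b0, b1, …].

0: 0x59 (blk 11, set 3) → MISS  vc=[]
1: 0x5e (blk 11, set 3) → L1-HIT  vc=[]
2: 0x5b (blk 11, set 3) → L1-HIT  vc=[]
3: 0x5f (blk 11, set 3) → L1-HIT  vc=[]
4: 0x5e (blk 11, set 3) → L1-HIT  vc=[]
5: 0x5d (blk 11, set 3) → L1-HIT  vc=[]
6: 0x59 (blk 11, set 3) → L1-HIT  vc=[]
7: 0x5a (blk 11, set 3) → L1-HIT  vc=[]
8: 0x37 (blk 6, set 2) → MISS  vc=[]
9: 0x53 (blk 10, set 2) → MISS  vc=[6]
10: 0x33 (blk 6, set 2) → VC-HIT  vc=[10]
11: 0x30 (blk 6, set 2) → L1-HIT  vc=[10]
12: 0x51 (blk 10, set 2) → VC-HIT  vc=[6]
13: 0x31 (blk 6, set 2) → VC-HIT  vc=[10]

VC = [10]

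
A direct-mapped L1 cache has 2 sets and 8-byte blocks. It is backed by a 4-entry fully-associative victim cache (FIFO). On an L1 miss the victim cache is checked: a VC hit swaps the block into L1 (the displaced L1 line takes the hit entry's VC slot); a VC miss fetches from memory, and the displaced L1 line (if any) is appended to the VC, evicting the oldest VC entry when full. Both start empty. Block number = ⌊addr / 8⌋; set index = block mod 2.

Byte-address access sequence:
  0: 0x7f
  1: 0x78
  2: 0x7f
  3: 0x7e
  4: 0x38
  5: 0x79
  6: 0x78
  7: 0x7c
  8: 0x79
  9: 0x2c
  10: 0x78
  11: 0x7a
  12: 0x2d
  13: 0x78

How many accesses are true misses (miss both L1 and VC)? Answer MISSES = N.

#0 0x7f→b15/s1 MISS; vc=[]
#1 0x78→b15/s1 L1-HIT; vc=[]
#2 0x7f→b15/s1 L1-HIT; vc=[]
#3 0x7e→b15/s1 L1-HIT; vc=[]
#4 0x38→b7/s1 MISS; vc=[15]
#5 0x79→b15/s1 VC-HIT; vc=[7]
#6 0x78→b15/s1 L1-HIT; vc=[7]
#7 0x7c→b15/s1 L1-HIT; vc=[7]
#8 0x79→b15/s1 L1-HIT; vc=[7]
#9 0x2c→b5/s1 MISS; vc=[7,15]
#10 0x78→b15/s1 VC-HIT; vc=[7,5]
#11 0x7a→b15/s1 L1-HIT; vc=[7,5]
#12 0x2d→b5/s1 VC-HIT; vc=[7,15]
#13 0x78→b15/s1 VC-HIT; vc=[7,5]

MISSES = 3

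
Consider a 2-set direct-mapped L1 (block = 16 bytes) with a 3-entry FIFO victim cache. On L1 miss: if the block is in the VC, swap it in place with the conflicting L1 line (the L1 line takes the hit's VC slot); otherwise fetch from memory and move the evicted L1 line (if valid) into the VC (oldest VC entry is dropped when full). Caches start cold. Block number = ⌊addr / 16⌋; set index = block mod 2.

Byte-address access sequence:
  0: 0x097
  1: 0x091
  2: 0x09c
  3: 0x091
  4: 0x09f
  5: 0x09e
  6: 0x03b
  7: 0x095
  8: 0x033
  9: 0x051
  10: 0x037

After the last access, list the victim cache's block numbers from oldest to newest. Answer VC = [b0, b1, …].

VC = [9, 5]

0: 0x97 (blk 9, set 1) → MISS  vc=[]
1: 0x91 (blk 9, set 1) → L1-HIT  vc=[]
2: 0x9c (blk 9, set 1) → L1-HIT  vc=[]
3: 0x91 (blk 9, set 1) → L1-HIT  vc=[]
4: 0x9f (blk 9, set 1) → L1-HIT  vc=[]
5: 0x9e (blk 9, set 1) → L1-HIT  vc=[]
6: 0x3b (blk 3, set 1) → MISS  vc=[9]
7: 0x95 (blk 9, set 1) → VC-HIT  vc=[3]
8: 0x33 (blk 3, set 1) → VC-HIT  vc=[9]
9: 0x51 (blk 5, set 1) → MISS  vc=[9, 3]
10: 0x37 (blk 3, set 1) → VC-HIT  vc=[9, 5]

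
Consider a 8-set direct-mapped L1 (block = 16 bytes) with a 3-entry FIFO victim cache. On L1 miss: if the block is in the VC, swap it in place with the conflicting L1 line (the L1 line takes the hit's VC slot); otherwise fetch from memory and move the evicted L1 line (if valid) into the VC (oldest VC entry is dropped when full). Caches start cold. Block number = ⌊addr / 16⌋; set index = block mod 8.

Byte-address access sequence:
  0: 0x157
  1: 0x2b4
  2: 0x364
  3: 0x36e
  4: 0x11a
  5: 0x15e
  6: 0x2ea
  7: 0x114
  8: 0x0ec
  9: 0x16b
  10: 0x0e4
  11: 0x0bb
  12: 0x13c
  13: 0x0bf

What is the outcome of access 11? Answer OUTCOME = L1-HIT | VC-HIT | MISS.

OUTCOME = MISS

0: 0x157 (blk 21, set 5) → MISS  vc=[]
1: 0x2b4 (blk 43, set 3) → MISS  vc=[]
2: 0x364 (blk 54, set 6) → MISS  vc=[]
3: 0x36e (blk 54, set 6) → L1-HIT  vc=[]
4: 0x11a (blk 17, set 1) → MISS  vc=[]
5: 0x15e (blk 21, set 5) → L1-HIT  vc=[]
6: 0x2ea (blk 46, set 6) → MISS  vc=[54]
7: 0x114 (blk 17, set 1) → L1-HIT  vc=[54]
8: 0xec (blk 14, set 6) → MISS  vc=[54, 46]
9: 0x16b (blk 22, set 6) → MISS  vc=[54, 46, 14]
10: 0xe4 (blk 14, set 6) → VC-HIT  vc=[54, 46, 22]
11: 0xbb (blk 11, set 3) → MISS  vc=[46, 22, 43]
12: 0x13c (blk 19, set 3) → MISS  vc=[22, 43, 11]
13: 0xbf (blk 11, set 3) → VC-HIT  vc=[22, 43, 19]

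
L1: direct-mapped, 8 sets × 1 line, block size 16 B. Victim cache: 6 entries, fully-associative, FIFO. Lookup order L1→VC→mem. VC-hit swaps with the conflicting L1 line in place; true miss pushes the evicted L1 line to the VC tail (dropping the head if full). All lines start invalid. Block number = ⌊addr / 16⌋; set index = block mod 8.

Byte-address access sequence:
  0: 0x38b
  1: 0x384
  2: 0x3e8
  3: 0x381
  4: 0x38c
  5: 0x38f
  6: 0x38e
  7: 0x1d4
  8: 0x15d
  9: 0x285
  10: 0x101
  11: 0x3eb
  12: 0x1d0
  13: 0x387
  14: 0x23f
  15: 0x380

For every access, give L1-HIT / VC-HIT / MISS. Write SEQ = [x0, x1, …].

SEQ = [MISS, L1-HIT, MISS, L1-HIT, L1-HIT, L1-HIT, L1-HIT, MISS, MISS, MISS, MISS, L1-HIT, VC-HIT, VC-HIT, MISS, L1-HIT]

0: 0x38b (blk 56, set 0) → MISS  vc=[]
1: 0x384 (blk 56, set 0) → L1-HIT  vc=[]
2: 0x3e8 (blk 62, set 6) → MISS  vc=[]
3: 0x381 (blk 56, set 0) → L1-HIT  vc=[]
4: 0x38c (blk 56, set 0) → L1-HIT  vc=[]
5: 0x38f (blk 56, set 0) → L1-HIT  vc=[]
6: 0x38e (blk 56, set 0) → L1-HIT  vc=[]
7: 0x1d4 (blk 29, set 5) → MISS  vc=[]
8: 0x15d (blk 21, set 5) → MISS  vc=[29]
9: 0x285 (blk 40, set 0) → MISS  vc=[29, 56]
10: 0x101 (blk 16, set 0) → MISS  vc=[29, 56, 40]
11: 0x3eb (blk 62, set 6) → L1-HIT  vc=[29, 56, 40]
12: 0x1d0 (blk 29, set 5) → VC-HIT  vc=[21, 56, 40]
13: 0x387 (blk 56, set 0) → VC-HIT  vc=[21, 16, 40]
14: 0x23f (blk 35, set 3) → MISS  vc=[21, 16, 40]
15: 0x380 (blk 56, set 0) → L1-HIT  vc=[21, 16, 40]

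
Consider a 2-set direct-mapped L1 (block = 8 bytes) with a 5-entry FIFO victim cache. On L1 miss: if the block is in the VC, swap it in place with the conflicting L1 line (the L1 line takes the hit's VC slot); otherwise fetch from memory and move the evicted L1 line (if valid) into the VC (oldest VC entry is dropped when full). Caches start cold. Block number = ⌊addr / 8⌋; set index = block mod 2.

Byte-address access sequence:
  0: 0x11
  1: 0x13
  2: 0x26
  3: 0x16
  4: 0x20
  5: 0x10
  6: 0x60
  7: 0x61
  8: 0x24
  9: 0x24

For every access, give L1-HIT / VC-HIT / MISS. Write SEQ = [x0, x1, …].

#0 0x11→b2/s0 MISS; vc=[]
#1 0x13→b2/s0 L1-HIT; vc=[]
#2 0x26→b4/s0 MISS; vc=[2]
#3 0x16→b2/s0 VC-HIT; vc=[4]
#4 0x20→b4/s0 VC-HIT; vc=[2]
#5 0x10→b2/s0 VC-HIT; vc=[4]
#6 0x60→b12/s0 MISS; vc=[4,2]
#7 0x61→b12/s0 L1-HIT; vc=[4,2]
#8 0x24→b4/s0 VC-HIT; vc=[12,2]
#9 0x24→b4/s0 L1-HIT; vc=[12,2]

SEQ = [MISS, L1-HIT, MISS, VC-HIT, VC-HIT, VC-HIT, MISS, L1-HIT, VC-HIT, L1-HIT]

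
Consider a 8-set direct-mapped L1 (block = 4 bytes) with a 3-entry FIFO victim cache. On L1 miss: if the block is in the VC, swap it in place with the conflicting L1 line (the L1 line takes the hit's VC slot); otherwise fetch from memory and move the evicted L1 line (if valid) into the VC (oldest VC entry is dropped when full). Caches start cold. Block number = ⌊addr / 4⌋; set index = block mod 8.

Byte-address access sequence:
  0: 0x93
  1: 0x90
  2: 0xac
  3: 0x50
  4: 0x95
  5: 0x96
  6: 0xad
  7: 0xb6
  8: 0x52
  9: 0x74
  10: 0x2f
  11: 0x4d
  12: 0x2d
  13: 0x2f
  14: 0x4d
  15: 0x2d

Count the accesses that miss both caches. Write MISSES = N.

MISSES = 8

  [0] addr=0x93 blk=36 s=4: MISS | VC []
  [1] addr=0x90 blk=36 s=4: L1-HIT | VC []
  [2] addr=0xac blk=43 s=3: MISS | VC []
  [3] addr=0x50 blk=20 s=4: MISS | VC [36]
  [4] addr=0x95 blk=37 s=5: MISS | VC [36]
  [5] addr=0x96 blk=37 s=5: L1-HIT | VC [36]
  [6] addr=0xad blk=43 s=3: L1-HIT | VC [36]
  [7] addr=0xb6 blk=45 s=5: MISS | VC [36, 37]
  [8] addr=0x52 blk=20 s=4: L1-HIT | VC [36, 37]
  [9] addr=0x74 blk=29 s=5: MISS | VC [36, 37, 45]
  [10] addr=0x2f blk=11 s=3: MISS | VC [37, 45, 43]
  [11] addr=0x4d blk=19 s=3: MISS | VC [45, 43, 11]
  [12] addr=0x2d blk=11 s=3: VC-HIT | VC [45, 43, 19]
  [13] addr=0x2f blk=11 s=3: L1-HIT | VC [45, 43, 19]
  [14] addr=0x4d blk=19 s=3: VC-HIT | VC [45, 43, 11]
  [15] addr=0x2d blk=11 s=3: VC-HIT | VC [45, 43, 19]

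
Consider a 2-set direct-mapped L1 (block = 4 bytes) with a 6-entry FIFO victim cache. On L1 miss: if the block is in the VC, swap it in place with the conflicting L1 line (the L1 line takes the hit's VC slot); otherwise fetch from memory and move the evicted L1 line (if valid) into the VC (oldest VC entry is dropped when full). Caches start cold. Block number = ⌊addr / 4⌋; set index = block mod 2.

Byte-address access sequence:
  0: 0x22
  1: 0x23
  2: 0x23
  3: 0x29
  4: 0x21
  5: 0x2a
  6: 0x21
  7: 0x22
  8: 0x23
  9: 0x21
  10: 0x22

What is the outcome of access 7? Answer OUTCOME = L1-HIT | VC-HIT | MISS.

0: 0x22 (blk 8, set 0) → MISS  vc=[]
1: 0x23 (blk 8, set 0) → L1-HIT  vc=[]
2: 0x23 (blk 8, set 0) → L1-HIT  vc=[]
3: 0x29 (blk 10, set 0) → MISS  vc=[8]
4: 0x21 (blk 8, set 0) → VC-HIT  vc=[10]
5: 0x2a (blk 10, set 0) → VC-HIT  vc=[8]
6: 0x21 (blk 8, set 0) → VC-HIT  vc=[10]
7: 0x22 (blk 8, set 0) → L1-HIT  vc=[10]
8: 0x23 (blk 8, set 0) → L1-HIT  vc=[10]
9: 0x21 (blk 8, set 0) → L1-HIT  vc=[10]
10: 0x22 (blk 8, set 0) → L1-HIT  vc=[10]

OUTCOME = L1-HIT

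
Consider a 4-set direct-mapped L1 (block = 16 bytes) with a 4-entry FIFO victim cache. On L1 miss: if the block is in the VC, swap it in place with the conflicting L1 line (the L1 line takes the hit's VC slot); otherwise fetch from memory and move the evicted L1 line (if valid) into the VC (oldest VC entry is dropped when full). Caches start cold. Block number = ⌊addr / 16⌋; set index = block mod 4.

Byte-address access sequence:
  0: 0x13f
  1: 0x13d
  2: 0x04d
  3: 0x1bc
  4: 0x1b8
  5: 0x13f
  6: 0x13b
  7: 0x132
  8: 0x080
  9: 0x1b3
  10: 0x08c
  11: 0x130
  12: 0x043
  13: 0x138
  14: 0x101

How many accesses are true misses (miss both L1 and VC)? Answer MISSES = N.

MISSES = 5

#0 0x13f→b19/s3 MISS; vc=[]
#1 0x13d→b19/s3 L1-HIT; vc=[]
#2 0x4d→b4/s0 MISS; vc=[]
#3 0x1bc→b27/s3 MISS; vc=[19]
#4 0x1b8→b27/s3 L1-HIT; vc=[19]
#5 0x13f→b19/s3 VC-HIT; vc=[27]
#6 0x13b→b19/s3 L1-HIT; vc=[27]
#7 0x132→b19/s3 L1-HIT; vc=[27]
#8 0x80→b8/s0 MISS; vc=[27,4]
#9 0x1b3→b27/s3 VC-HIT; vc=[19,4]
#10 0x8c→b8/s0 L1-HIT; vc=[19,4]
#11 0x130→b19/s3 VC-HIT; vc=[27,4]
#12 0x43→b4/s0 VC-HIT; vc=[27,8]
#13 0x138→b19/s3 L1-HIT; vc=[27,8]
#14 0x101→b16/s0 MISS; vc=[27,8,4]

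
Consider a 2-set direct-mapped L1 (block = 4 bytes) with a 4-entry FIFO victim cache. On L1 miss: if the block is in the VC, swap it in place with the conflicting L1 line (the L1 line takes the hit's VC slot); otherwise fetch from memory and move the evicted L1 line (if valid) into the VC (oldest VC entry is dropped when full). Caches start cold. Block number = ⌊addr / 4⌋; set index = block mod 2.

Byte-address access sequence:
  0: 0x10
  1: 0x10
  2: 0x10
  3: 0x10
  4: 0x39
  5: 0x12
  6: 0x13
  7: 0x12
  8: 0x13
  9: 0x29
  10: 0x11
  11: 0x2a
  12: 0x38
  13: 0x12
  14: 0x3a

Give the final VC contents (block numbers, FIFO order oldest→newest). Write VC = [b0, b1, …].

#0 0x10→b4/s0 MISS; vc=[]
#1 0x10→b4/s0 L1-HIT; vc=[]
#2 0x10→b4/s0 L1-HIT; vc=[]
#3 0x10→b4/s0 L1-HIT; vc=[]
#4 0x39→b14/s0 MISS; vc=[4]
#5 0x12→b4/s0 VC-HIT; vc=[14]
#6 0x13→b4/s0 L1-HIT; vc=[14]
#7 0x12→b4/s0 L1-HIT; vc=[14]
#8 0x13→b4/s0 L1-HIT; vc=[14]
#9 0x29→b10/s0 MISS; vc=[14,4]
#10 0x11→b4/s0 VC-HIT; vc=[14,10]
#11 0x2a→b10/s0 VC-HIT; vc=[14,4]
#12 0x38→b14/s0 VC-HIT; vc=[10,4]
#13 0x12→b4/s0 VC-HIT; vc=[10,14]
#14 0x3a→b14/s0 VC-HIT; vc=[10,4]

VC = [10, 4]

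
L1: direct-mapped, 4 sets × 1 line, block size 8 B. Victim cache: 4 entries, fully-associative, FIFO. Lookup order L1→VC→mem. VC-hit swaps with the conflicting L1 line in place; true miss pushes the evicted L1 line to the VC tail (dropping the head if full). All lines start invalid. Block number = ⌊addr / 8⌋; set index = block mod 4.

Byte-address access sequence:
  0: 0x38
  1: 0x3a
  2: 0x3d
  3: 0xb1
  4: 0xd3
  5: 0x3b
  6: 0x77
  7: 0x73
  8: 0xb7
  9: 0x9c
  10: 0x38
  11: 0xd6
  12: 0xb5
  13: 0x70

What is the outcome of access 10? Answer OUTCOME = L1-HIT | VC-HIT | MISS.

0: 0x38 (blk 7, set 3) → MISS  vc=[]
1: 0x3a (blk 7, set 3) → L1-HIT  vc=[]
2: 0x3d (blk 7, set 3) → L1-HIT  vc=[]
3: 0xb1 (blk 22, set 2) → MISS  vc=[]
4: 0xd3 (blk 26, set 2) → MISS  vc=[22]
5: 0x3b (blk 7, set 3) → L1-HIT  vc=[22]
6: 0x77 (blk 14, set 2) → MISS  vc=[22, 26]
7: 0x73 (blk 14, set 2) → L1-HIT  vc=[22, 26]
8: 0xb7 (blk 22, set 2) → VC-HIT  vc=[14, 26]
9: 0x9c (blk 19, set 3) → MISS  vc=[14, 26, 7]
10: 0x38 (blk 7, set 3) → VC-HIT  vc=[14, 26, 19]
11: 0xd6 (blk 26, set 2) → VC-HIT  vc=[14, 22, 19]
12: 0xb5 (blk 22, set 2) → VC-HIT  vc=[14, 26, 19]
13: 0x70 (blk 14, set 2) → VC-HIT  vc=[22, 26, 19]

OUTCOME = VC-HIT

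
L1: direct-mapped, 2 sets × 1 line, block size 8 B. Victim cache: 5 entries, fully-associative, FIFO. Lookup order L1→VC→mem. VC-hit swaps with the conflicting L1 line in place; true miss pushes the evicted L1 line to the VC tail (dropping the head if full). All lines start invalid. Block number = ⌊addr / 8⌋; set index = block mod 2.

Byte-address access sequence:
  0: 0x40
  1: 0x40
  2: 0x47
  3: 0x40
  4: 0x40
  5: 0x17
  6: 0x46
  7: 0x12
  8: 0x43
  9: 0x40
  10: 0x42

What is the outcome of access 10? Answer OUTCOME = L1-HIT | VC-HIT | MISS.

#0 0x40→b8/s0 MISS; vc=[]
#1 0x40→b8/s0 L1-HIT; vc=[]
#2 0x47→b8/s0 L1-HIT; vc=[]
#3 0x40→b8/s0 L1-HIT; vc=[]
#4 0x40→b8/s0 L1-HIT; vc=[]
#5 0x17→b2/s0 MISS; vc=[8]
#6 0x46→b8/s0 VC-HIT; vc=[2]
#7 0x12→b2/s0 VC-HIT; vc=[8]
#8 0x43→b8/s0 VC-HIT; vc=[2]
#9 0x40→b8/s0 L1-HIT; vc=[2]
#10 0x42→b8/s0 L1-HIT; vc=[2]

OUTCOME = L1-HIT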